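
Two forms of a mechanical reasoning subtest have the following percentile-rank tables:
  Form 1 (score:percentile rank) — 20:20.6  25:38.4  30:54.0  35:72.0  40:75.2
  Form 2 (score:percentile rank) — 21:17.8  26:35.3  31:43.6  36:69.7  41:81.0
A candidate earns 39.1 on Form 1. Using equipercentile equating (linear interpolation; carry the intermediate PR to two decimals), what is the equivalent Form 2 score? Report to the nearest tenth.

38.2

PR of 39.1 on Form 1: 72.0 + (39.1 − 35)/(40 − 35) × (75.2 − 72.0) = 74.62
On Form 2, PR 74.62 falls between score 36 (PR 69.7) and 41 (PR 81.0).
Interpolate: 36 + (74.62 − 69.7)/(81.0 − 69.7) × (41 − 36) = 38.2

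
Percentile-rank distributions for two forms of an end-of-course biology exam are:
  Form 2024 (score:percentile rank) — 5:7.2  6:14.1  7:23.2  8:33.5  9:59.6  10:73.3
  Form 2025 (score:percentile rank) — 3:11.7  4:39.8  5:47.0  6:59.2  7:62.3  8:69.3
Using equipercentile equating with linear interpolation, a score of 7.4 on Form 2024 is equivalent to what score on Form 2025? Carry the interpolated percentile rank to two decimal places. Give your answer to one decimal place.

3.6

PR of 7.4 on Form 2024: 23.2 + (7.4 − 7)/(8 − 7) × (33.5 − 23.2) = 27.32
On Form 2025, PR 27.32 falls between score 3 (PR 11.7) and 4 (PR 39.8).
Interpolate: 3 + (27.32 − 11.7)/(39.8 − 11.7) × (4 − 3) = 3.6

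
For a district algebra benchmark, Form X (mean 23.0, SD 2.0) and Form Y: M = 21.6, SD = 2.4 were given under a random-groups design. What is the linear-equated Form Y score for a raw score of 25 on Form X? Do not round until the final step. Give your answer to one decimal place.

24.0

Linear equating: y = (SD_Y/SD_X)(x − M_X) + M_Y
y = (2.4/2.0)(25 − 23.0) + 21.6
y = 1.200000 × 2.0 + 21.6 = 2.4000 + 21.6 = 24.0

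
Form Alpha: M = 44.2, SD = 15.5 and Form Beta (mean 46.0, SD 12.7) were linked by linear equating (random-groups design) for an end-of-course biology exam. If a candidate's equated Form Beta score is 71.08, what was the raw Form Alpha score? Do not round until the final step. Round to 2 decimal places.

Invert y = (SD_Y/SD_X)(x − M_X) + M_Y:
x = (SD_X/SD_Y)(y − M_Y) + M_X = (15.5/12.7)(71.08 − 46.0) + 44.2
x = 1.220472 × 25.080 + 44.2 = 74.81

74.81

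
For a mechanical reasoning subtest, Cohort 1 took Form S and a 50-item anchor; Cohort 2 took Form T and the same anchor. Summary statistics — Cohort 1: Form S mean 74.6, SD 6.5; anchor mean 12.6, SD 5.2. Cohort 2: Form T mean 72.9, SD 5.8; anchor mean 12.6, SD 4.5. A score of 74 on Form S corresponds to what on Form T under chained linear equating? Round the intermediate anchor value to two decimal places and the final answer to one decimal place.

Form S → anchor (Cohort 1): v = (5.2/6.5)(74 − 74.6) + 12.6 = 12.12
anchor → Form T (Cohort 2): y = (5.8/4.5)(12.12 − 12.6) + 72.9 = 72.3

72.3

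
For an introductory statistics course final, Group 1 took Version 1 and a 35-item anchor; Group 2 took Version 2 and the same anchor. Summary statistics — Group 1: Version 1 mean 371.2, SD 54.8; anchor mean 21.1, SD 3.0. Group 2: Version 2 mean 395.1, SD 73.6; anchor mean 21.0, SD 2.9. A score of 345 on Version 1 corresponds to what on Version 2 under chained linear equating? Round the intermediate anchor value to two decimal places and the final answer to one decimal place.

361.3

Version 1 → anchor (Group 1): v = (3.0/54.8)(345 − 371.2) + 21.1 = 19.67
anchor → Version 2 (Group 2): y = (73.6/2.9)(19.67 − 21.0) + 395.1 = 361.3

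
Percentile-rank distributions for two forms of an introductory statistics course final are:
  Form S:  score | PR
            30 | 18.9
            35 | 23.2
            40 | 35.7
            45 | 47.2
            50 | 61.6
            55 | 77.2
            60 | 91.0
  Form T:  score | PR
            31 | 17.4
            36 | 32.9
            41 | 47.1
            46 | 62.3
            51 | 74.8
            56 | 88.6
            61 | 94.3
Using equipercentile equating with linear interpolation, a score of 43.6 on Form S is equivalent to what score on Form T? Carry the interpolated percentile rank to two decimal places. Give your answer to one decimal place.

39.9

PR of 43.6 on Form S: 35.7 + (43.6 − 40)/(45 − 40) × (47.2 − 35.7) = 43.98
On Form T, PR 43.98 falls between score 36 (PR 32.9) and 41 (PR 47.1).
Interpolate: 36 + (43.98 − 32.9)/(47.1 − 32.9) × (41 − 36) = 39.9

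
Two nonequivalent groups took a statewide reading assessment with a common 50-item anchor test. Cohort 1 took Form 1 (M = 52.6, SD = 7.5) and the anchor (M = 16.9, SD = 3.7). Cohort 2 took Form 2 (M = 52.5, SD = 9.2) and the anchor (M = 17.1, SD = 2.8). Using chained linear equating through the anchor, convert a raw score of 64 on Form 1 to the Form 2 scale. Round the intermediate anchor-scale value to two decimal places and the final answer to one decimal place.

70.3

Form 1 → anchor (Cohort 1): v = (3.7/7.5)(64 − 52.6) + 16.9 = 22.52
anchor → Form 2 (Cohort 2): y = (9.2/2.8)(22.52 − 17.1) + 52.5 = 70.3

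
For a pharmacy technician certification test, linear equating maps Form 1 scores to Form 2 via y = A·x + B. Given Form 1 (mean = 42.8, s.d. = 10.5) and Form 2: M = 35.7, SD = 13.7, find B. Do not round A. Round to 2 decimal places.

A = SD_Y / SD_X = 13.7 / 10.5 = 1.304762
B = M_Y − A·M_X = 35.7 − 1.304762 × 42.8 = -20.14

-20.14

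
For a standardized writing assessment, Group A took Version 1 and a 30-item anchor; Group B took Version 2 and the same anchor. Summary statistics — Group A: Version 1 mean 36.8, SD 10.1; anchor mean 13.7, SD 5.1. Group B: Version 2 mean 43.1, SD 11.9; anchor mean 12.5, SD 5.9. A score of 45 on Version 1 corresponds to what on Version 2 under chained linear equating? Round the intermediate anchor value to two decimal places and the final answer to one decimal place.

Version 1 → anchor (Group A): v = (5.1/10.1)(45 − 36.8) + 13.7 = 17.84
anchor → Version 2 (Group B): y = (11.9/5.9)(17.84 − 12.5) + 43.1 = 53.9

53.9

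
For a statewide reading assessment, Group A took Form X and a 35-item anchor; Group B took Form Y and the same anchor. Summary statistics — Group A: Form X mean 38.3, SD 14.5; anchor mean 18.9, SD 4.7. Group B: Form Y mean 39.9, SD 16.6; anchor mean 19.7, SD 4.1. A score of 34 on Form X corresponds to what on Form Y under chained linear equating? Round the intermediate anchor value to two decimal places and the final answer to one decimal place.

Form X → anchor (Group A): v = (4.7/14.5)(34 − 38.3) + 18.9 = 17.51
anchor → Form Y (Group B): y = (16.6/4.1)(17.51 − 19.7) + 39.9 = 31.0

31.0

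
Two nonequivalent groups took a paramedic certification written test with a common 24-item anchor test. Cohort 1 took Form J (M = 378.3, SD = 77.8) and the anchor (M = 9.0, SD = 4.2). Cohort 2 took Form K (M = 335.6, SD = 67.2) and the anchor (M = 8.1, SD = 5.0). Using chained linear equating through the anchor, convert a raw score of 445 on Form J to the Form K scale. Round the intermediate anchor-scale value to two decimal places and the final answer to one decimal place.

Form J → anchor (Cohort 1): v = (4.2/77.8)(445 − 378.3) + 9.0 = 12.60
anchor → Form K (Cohort 2): y = (67.2/5.0)(12.60 − 8.1) + 335.6 = 396.1

396.1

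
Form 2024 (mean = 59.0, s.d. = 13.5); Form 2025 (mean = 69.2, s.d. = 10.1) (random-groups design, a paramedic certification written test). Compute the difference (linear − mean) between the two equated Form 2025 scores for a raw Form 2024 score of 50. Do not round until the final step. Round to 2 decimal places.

Mean-equated: 50 + (69.2 − 59.0) = 60.20
Linear-equated: (10.1/13.5)(50 − 59.0) + 69.2 = 62.467
Difference = 62.467 − 60.20 = 2.27

2.27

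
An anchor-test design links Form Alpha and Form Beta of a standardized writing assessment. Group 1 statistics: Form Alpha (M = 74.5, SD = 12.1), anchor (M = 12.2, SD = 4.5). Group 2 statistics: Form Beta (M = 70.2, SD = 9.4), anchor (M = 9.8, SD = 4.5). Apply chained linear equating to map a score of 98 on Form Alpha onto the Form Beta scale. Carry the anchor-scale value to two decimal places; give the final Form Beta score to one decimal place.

Form Alpha → anchor (Group 1): v = (4.5/12.1)(98 − 74.5) + 12.2 = 20.94
anchor → Form Beta (Group 2): y = (9.4/4.5)(20.94 − 9.8) + 70.2 = 93.5

93.5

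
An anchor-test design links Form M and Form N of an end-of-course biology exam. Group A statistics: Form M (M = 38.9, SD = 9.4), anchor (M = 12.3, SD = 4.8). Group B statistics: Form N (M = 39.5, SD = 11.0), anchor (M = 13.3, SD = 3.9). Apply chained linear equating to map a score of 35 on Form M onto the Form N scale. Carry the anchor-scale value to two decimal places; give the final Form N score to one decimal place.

Form M → anchor (Group A): v = (4.8/9.4)(35 − 38.9) + 12.3 = 10.31
anchor → Form N (Group B): y = (11.0/3.9)(10.31 − 13.3) + 39.5 = 31.1

31.1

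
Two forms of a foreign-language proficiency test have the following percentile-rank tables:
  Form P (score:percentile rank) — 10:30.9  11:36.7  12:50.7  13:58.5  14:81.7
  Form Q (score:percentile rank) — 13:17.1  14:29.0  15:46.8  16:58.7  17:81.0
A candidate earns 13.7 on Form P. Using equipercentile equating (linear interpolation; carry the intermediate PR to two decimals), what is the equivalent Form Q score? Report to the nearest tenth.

PR of 13.7 on Form P: 58.5 + (13.7 − 13)/(14 − 13) × (81.7 − 58.5) = 74.74
On Form Q, PR 74.74 falls between score 16 (PR 58.7) and 17 (PR 81.0).
Interpolate: 16 + (74.74 − 58.7)/(81.0 − 58.7) × (17 − 16) = 16.7

16.7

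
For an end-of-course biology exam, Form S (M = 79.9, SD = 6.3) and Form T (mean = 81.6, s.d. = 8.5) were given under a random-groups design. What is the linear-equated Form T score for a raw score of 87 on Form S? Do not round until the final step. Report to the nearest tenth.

91.2

Linear equating: y = (SD_Y/SD_X)(x − M_X) + M_Y
y = (8.5/6.3)(87 − 79.9) + 81.6
y = 1.349206 × 7.1 + 81.6 = 9.5794 + 81.6 = 91.2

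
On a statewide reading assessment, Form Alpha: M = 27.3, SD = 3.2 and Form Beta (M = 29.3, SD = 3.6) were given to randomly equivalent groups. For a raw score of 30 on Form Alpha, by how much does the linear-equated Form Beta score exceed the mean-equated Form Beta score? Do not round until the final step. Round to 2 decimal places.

Mean-equated: 30 + (29.3 − 27.3) = 32.00
Linear-equated: (3.6/3.2)(30 − 27.3) + 29.3 = 32.337
Difference = 32.337 − 32.00 = 0.34

0.34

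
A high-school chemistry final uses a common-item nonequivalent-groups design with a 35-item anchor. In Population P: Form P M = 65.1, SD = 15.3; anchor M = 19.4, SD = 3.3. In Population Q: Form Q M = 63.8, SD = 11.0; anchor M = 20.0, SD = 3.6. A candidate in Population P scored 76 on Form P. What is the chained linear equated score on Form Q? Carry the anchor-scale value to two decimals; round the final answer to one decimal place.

69.1

Form P → anchor (Population P): v = (3.3/15.3)(76 − 65.1) + 19.4 = 21.75
anchor → Form Q (Population Q): y = (11.0/3.6)(21.75 − 20.0) + 63.8 = 69.1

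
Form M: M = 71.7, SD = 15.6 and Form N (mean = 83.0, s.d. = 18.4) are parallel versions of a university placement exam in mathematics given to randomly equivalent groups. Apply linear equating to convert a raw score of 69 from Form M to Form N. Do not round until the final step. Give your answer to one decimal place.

Linear equating: y = (SD_Y/SD_X)(x − M_X) + M_Y
y = (18.4/15.6)(69 − 71.7) + 83.0
y = 1.179487 × -2.7 + 83.0 = -3.1846 + 83.0 = 79.8

79.8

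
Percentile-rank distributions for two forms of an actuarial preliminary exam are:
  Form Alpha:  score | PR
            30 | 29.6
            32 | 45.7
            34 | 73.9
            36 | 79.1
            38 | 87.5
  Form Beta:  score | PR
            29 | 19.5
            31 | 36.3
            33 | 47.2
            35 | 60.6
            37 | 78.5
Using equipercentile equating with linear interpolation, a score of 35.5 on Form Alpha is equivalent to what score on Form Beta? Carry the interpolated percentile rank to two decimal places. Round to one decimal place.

36.9

PR of 35.5 on Form Alpha: 73.9 + (35.5 − 34)/(36 − 34) × (79.1 − 73.9) = 77.80
On Form Beta, PR 77.80 falls between score 35 (PR 60.6) and 37 (PR 78.5).
Interpolate: 35 + (77.80 − 60.6)/(78.5 − 60.6) × (37 − 35) = 36.9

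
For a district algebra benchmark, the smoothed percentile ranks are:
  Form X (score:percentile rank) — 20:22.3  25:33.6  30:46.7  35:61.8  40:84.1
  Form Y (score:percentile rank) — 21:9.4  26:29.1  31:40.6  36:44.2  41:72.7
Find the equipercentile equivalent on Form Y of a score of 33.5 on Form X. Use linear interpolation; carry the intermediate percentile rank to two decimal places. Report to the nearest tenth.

PR of 33.5 on Form X: 46.7 + (33.5 − 30)/(35 − 30) × (61.8 − 46.7) = 57.27
On Form Y, PR 57.27 falls between score 36 (PR 44.2) and 41 (PR 72.7).
Interpolate: 36 + (57.27 − 44.2)/(72.7 − 44.2) × (41 − 36) = 38.3

38.3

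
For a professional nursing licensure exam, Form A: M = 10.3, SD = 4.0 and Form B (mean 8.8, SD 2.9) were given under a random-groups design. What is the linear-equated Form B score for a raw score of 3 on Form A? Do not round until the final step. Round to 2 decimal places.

Linear equating: y = (SD_Y/SD_X)(x − M_X) + M_Y
y = (2.9/4.0)(3 − 10.3) + 8.8
y = 0.725000 × -7.3 + 8.8 = -5.2925 + 8.8 = 3.51

3.51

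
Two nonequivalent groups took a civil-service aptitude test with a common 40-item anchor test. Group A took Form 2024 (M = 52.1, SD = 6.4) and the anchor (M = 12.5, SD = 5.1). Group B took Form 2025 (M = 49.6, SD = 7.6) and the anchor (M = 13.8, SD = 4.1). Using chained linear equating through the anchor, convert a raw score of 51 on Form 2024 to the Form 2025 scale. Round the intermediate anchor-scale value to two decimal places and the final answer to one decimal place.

Form 2024 → anchor (Group A): v = (5.1/6.4)(51 − 52.1) + 12.5 = 11.62
anchor → Form 2025 (Group B): y = (7.6/4.1)(11.62 − 13.8) + 49.6 = 45.6

45.6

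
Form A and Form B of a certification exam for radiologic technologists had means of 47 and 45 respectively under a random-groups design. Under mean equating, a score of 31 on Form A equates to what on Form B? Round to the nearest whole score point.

29

Mean equating: y = x + (M_Y − M_X) = 31 + (45 − 47) = 29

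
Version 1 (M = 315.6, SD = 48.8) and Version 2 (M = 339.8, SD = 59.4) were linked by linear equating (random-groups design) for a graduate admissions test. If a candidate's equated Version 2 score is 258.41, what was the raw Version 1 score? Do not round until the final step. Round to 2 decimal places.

248.73

Invert y = (SD_Y/SD_X)(x − M_X) + M_Y:
x = (SD_X/SD_Y)(y − M_Y) + M_X = (48.8/59.4)(258.41 − 339.8) + 315.6
x = 0.821549 × -81.390 + 315.6 = 248.73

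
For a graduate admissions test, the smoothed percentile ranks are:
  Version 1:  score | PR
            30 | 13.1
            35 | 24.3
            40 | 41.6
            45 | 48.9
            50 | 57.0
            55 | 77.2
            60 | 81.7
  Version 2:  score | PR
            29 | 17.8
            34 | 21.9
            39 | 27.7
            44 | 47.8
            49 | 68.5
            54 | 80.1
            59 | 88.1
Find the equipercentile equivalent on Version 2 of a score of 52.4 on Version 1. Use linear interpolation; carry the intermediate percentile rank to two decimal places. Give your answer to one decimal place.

48.6

PR of 52.4 on Version 1: 57.0 + (52.4 − 50)/(55 − 50) × (77.2 − 57.0) = 66.70
On Version 2, PR 66.70 falls between score 44 (PR 47.8) and 49 (PR 68.5).
Interpolate: 44 + (66.70 − 47.8)/(68.5 − 47.8) × (49 − 44) = 48.6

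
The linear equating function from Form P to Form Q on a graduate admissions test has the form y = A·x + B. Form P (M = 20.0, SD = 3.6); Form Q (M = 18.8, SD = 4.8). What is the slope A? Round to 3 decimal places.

A = SD_Y / SD_X = 4.8 / 3.6 = 1.333

1.333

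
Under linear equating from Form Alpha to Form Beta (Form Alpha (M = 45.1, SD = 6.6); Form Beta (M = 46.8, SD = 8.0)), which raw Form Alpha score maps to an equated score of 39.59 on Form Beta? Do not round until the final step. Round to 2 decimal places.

Invert y = (SD_Y/SD_X)(x − M_X) + M_Y:
x = (SD_X/SD_Y)(y − M_Y) + M_X = (6.6/8.0)(39.59 − 46.8) + 45.1
x = 0.825000 × -7.210 + 45.1 = 39.15

39.15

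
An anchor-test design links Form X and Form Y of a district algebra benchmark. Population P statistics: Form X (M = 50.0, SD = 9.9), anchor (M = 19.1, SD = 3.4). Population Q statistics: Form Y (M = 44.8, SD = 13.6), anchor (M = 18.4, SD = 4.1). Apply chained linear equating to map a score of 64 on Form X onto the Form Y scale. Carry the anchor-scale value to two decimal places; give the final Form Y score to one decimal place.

63.1

Form X → anchor (Population P): v = (3.4/9.9)(64 − 50.0) + 19.1 = 23.91
anchor → Form Y (Population Q): y = (13.6/4.1)(23.91 − 18.4) + 44.8 = 63.1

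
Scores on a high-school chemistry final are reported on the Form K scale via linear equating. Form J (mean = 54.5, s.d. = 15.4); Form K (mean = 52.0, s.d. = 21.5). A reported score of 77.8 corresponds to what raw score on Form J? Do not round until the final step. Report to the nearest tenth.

73.0

Invert y = (SD_Y/SD_X)(x − M_X) + M_Y:
x = (SD_X/SD_Y)(y − M_Y) + M_X = (15.4/21.5)(77.8 − 52.0) + 54.5
x = 0.716279 × 25.800 + 54.5 = 73.0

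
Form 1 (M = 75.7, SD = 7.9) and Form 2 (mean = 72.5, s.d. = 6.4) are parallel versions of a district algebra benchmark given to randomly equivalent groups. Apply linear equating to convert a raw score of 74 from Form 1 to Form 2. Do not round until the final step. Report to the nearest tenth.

71.1

Linear equating: y = (SD_Y/SD_X)(x − M_X) + M_Y
y = (6.4/7.9)(74 − 75.7) + 72.5
y = 0.810127 × -1.7 + 72.5 = -1.3772 + 72.5 = 71.1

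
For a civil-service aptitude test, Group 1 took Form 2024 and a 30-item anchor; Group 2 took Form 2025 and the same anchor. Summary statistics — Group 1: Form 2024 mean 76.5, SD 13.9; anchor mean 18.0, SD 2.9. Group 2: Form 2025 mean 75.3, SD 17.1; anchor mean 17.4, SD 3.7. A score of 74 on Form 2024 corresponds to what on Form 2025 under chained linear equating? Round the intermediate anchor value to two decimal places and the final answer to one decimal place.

75.7

Form 2024 → anchor (Group 1): v = (2.9/13.9)(74 − 76.5) + 18.0 = 17.48
anchor → Form 2025 (Group 2): y = (17.1/3.7)(17.48 − 17.4) + 75.3 = 75.7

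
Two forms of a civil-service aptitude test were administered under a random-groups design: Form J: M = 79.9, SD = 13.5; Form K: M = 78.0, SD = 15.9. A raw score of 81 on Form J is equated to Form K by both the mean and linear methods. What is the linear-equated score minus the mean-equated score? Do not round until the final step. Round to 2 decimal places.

Mean-equated: 81 + (78.0 − 79.9) = 79.10
Linear-equated: (15.9/13.5)(81 − 79.9) + 78.0 = 79.296
Difference = 79.296 − 79.10 = 0.20

0.20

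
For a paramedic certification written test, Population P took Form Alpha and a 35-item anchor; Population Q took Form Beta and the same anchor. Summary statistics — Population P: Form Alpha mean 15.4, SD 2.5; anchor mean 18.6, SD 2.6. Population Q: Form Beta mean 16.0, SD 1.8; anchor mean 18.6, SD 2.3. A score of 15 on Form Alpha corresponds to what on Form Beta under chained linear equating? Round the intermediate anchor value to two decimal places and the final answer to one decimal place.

Form Alpha → anchor (Population P): v = (2.6/2.5)(15 − 15.4) + 18.6 = 18.18
anchor → Form Beta (Population Q): y = (1.8/2.3)(18.18 − 18.6) + 16.0 = 15.7

15.7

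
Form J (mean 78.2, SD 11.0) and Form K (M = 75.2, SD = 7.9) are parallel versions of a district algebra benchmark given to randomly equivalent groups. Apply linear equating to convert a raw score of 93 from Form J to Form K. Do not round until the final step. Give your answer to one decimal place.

Linear equating: y = (SD_Y/SD_X)(x − M_X) + M_Y
y = (7.9/11.0)(93 − 78.2) + 75.2
y = 0.718182 × 14.8 + 75.2 = 10.6291 + 75.2 = 85.8

85.8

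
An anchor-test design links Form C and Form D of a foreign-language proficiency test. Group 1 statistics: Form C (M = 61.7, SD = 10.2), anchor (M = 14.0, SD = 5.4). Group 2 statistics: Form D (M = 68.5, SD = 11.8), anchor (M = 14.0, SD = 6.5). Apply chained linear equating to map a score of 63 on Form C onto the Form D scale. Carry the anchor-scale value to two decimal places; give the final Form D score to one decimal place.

Form C → anchor (Group 1): v = (5.4/10.2)(63 − 61.7) + 14.0 = 14.69
anchor → Form D (Group 2): y = (11.8/6.5)(14.69 − 14.0) + 68.5 = 69.8

69.8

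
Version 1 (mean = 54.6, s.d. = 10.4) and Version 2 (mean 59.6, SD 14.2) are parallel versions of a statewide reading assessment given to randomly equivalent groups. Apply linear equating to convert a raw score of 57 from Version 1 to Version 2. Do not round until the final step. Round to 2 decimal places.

Linear equating: y = (SD_Y/SD_X)(x − M_X) + M_Y
y = (14.2/10.4)(57 − 54.6) + 59.6
y = 1.365385 × 2.4 + 59.6 = 3.2769 + 59.6 = 62.88

62.88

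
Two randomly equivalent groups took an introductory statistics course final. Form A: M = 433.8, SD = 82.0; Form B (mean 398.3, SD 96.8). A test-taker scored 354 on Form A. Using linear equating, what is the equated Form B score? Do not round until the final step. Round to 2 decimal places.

304.10

Linear equating: y = (SD_Y/SD_X)(x − M_X) + M_Y
y = (96.8/82.0)(354 − 433.8) + 398.3
y = 1.180488 × -79.8 + 398.3 = -94.2029 + 398.3 = 304.10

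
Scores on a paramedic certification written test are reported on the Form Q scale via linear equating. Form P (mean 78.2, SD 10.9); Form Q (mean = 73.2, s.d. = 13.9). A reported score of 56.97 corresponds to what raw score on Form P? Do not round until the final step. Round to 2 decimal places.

Invert y = (SD_Y/SD_X)(x − M_X) + M_Y:
x = (SD_X/SD_Y)(y − M_Y) + M_X = (10.9/13.9)(56.97 − 73.2) + 78.2
x = 0.784173 × -16.230 + 78.2 = 65.47

65.47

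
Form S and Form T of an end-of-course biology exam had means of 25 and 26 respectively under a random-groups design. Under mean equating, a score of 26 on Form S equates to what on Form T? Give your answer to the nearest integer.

Mean equating: y = x + (M_Y − M_X) = 26 + (26 − 25) = 27

27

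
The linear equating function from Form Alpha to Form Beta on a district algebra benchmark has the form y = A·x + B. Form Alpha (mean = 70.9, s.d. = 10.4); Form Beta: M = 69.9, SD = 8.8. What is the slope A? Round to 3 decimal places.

0.846

A = SD_Y / SD_X = 8.8 / 10.4 = 0.846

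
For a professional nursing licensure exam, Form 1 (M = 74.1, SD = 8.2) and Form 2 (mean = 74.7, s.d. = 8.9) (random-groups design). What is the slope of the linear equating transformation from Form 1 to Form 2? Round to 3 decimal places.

1.085

A = SD_Y / SD_X = 8.9 / 8.2 = 1.085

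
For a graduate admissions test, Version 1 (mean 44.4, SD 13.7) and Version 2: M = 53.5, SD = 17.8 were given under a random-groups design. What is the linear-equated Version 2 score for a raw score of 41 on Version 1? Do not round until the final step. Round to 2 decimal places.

49.08

Linear equating: y = (SD_Y/SD_X)(x − M_X) + M_Y
y = (17.8/13.7)(41 − 44.4) + 53.5
y = 1.299270 × -3.4 + 53.5 = -4.4175 + 53.5 = 49.08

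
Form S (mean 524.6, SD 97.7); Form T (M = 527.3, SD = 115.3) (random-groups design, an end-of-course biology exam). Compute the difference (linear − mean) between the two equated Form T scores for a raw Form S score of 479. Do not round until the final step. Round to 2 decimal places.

-8.21

Mean-equated: 479 + (527.3 − 524.6) = 481.70
Linear-equated: (115.3/97.7)(479 − 524.6) + 527.3 = 473.485
Difference = 473.485 − 481.70 = -8.21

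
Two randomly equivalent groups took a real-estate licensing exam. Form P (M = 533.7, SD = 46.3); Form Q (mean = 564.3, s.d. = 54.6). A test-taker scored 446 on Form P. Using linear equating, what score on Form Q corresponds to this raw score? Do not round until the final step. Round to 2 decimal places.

460.88

Linear equating: y = (SD_Y/SD_X)(x − M_X) + M_Y
y = (54.6/46.3)(446 − 533.7) + 564.3
y = 1.179266 × -87.7 + 564.3 = -103.4216 + 564.3 = 460.88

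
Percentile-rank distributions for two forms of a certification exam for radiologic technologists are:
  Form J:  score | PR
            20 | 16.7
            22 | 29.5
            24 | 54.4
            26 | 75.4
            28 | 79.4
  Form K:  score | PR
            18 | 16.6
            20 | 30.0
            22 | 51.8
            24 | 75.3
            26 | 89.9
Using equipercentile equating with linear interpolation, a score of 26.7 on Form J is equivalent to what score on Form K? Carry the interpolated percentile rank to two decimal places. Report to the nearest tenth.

24.2

PR of 26.7 on Form J: 75.4 + (26.7 − 26)/(28 − 26) × (79.4 − 75.4) = 76.80
On Form K, PR 76.80 falls between score 24 (PR 75.3) and 26 (PR 89.9).
Interpolate: 24 + (76.80 − 75.3)/(89.9 − 75.3) × (26 − 24) = 24.2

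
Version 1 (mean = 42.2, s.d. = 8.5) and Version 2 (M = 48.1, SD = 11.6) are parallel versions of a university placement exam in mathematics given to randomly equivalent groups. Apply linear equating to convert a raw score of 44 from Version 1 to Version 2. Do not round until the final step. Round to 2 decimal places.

Linear equating: y = (SD_Y/SD_X)(x − M_X) + M_Y
y = (11.6/8.5)(44 − 42.2) + 48.1
y = 1.364706 × 1.8 + 48.1 = 2.4565 + 48.1 = 50.56

50.56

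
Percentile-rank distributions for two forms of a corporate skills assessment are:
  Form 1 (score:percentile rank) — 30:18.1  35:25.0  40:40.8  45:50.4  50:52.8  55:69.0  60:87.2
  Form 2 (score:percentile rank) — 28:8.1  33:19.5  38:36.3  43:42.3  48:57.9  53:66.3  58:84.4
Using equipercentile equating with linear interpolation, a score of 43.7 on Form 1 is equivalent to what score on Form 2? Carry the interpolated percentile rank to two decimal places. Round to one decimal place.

PR of 43.7 on Form 1: 40.8 + (43.7 − 40)/(45 − 40) × (50.4 − 40.8) = 47.90
On Form 2, PR 47.90 falls between score 43 (PR 42.3) and 48 (PR 57.9).
Interpolate: 43 + (47.90 − 42.3)/(57.9 − 42.3) × (48 − 43) = 44.8

44.8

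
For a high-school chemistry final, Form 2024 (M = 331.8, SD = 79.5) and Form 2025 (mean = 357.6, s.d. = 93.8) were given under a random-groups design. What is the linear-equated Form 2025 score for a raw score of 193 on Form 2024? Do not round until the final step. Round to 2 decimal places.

Linear equating: y = (SD_Y/SD_X)(x − M_X) + M_Y
y = (93.8/79.5)(193 − 331.8) + 357.6
y = 1.179874 × -138.8 + 357.6 = -163.7665 + 357.6 = 193.83

193.83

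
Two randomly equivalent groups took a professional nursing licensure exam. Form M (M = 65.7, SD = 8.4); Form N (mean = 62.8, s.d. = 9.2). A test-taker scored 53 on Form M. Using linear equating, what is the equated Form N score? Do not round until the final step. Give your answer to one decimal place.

48.9

Linear equating: y = (SD_Y/SD_X)(x − M_X) + M_Y
y = (9.2/8.4)(53 − 65.7) + 62.8
y = 1.095238 × -12.7 + 62.8 = -13.9095 + 62.8 = 48.9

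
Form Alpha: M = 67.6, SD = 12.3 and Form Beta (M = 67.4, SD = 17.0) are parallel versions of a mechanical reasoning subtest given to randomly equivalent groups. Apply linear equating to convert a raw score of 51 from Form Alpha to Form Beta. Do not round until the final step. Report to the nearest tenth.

44.5

Linear equating: y = (SD_Y/SD_X)(x − M_X) + M_Y
y = (17.0/12.3)(51 − 67.6) + 67.4
y = 1.382114 × -16.6 + 67.4 = -22.9431 + 67.4 = 44.5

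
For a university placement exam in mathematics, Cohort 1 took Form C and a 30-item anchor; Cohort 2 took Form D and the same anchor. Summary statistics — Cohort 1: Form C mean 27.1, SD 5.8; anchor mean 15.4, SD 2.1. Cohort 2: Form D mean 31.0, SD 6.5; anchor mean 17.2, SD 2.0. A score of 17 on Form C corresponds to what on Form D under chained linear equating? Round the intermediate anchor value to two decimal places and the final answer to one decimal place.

13.3

Form C → anchor (Cohort 1): v = (2.1/5.8)(17 − 27.1) + 15.4 = 11.74
anchor → Form D (Cohort 2): y = (6.5/2.0)(11.74 − 17.2) + 31.0 = 13.3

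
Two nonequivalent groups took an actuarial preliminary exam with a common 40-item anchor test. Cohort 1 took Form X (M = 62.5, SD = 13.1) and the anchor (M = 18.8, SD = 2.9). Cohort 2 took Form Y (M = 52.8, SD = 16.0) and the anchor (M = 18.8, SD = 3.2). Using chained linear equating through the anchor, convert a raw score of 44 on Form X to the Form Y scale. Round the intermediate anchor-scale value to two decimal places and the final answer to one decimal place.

Form X → anchor (Cohort 1): v = (2.9/13.1)(44 − 62.5) + 18.8 = 14.70
anchor → Form Y (Cohort 2): y = (16.0/3.2)(14.70 − 18.8) + 52.8 = 32.3

32.3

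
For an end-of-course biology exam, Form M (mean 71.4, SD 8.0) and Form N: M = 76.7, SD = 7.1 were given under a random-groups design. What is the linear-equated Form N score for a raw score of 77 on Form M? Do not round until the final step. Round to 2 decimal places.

Linear equating: y = (SD_Y/SD_X)(x − M_X) + M_Y
y = (7.1/8.0)(77 − 71.4) + 76.7
y = 0.887500 × 5.6 + 76.7 = 4.9700 + 76.7 = 81.67

81.67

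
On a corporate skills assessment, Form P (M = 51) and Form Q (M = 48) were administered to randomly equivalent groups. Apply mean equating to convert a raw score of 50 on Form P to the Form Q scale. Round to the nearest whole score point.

Mean equating: y = x + (M_Y − M_X) = 50 + (48 − 51) = 47

47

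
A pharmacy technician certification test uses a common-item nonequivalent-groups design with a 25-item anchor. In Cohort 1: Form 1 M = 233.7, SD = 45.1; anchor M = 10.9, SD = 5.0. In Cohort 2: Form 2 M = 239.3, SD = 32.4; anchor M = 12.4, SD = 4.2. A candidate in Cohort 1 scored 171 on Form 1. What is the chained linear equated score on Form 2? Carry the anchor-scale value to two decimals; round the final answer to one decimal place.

174.1

Form 1 → anchor (Cohort 1): v = (5.0/45.1)(171 − 233.7) + 10.9 = 3.95
anchor → Form 2 (Cohort 2): y = (32.4/4.2)(3.95 − 12.4) + 239.3 = 174.1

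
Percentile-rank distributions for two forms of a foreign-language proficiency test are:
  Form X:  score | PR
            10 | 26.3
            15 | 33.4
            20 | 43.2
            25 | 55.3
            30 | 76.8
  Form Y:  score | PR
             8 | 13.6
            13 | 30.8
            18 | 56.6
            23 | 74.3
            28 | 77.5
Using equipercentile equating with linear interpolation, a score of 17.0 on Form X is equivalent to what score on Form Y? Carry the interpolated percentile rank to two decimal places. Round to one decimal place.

PR of 17.0 on Form X: 33.4 + (17.0 − 15)/(20 − 15) × (43.2 − 33.4) = 37.32
On Form Y, PR 37.32 falls between score 13 (PR 30.8) and 18 (PR 56.6).
Interpolate: 13 + (37.32 − 30.8)/(56.6 − 30.8) × (18 − 13) = 14.3

14.3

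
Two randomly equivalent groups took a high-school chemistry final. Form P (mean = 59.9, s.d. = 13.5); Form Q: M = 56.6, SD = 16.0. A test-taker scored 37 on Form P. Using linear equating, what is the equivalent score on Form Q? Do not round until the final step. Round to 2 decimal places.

Linear equating: y = (SD_Y/SD_X)(x − M_X) + M_Y
y = (16.0/13.5)(37 − 59.9) + 56.6
y = 1.185185 × -22.9 + 56.6 = -27.1407 + 56.6 = 29.46

29.46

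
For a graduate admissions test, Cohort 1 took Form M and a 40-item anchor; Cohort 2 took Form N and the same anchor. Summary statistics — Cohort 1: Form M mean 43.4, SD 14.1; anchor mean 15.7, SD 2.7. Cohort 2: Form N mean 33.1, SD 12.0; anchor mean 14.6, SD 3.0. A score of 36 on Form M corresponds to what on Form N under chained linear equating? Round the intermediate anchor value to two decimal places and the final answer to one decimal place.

Form M → anchor (Cohort 1): v = (2.7/14.1)(36 − 43.4) + 15.7 = 14.28
anchor → Form N (Cohort 2): y = (12.0/3.0)(14.28 − 14.6) + 33.1 = 31.8

31.8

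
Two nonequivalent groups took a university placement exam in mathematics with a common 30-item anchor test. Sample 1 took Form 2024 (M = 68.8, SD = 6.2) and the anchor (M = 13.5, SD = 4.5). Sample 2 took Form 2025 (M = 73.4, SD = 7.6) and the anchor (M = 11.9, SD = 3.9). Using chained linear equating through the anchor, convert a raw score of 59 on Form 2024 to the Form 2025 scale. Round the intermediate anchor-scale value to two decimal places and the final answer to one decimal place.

62.7

Form 2024 → anchor (Sample 1): v = (4.5/6.2)(59 − 68.8) + 13.5 = 6.39
anchor → Form 2025 (Sample 2): y = (7.6/3.9)(6.39 − 11.9) + 73.4 = 62.7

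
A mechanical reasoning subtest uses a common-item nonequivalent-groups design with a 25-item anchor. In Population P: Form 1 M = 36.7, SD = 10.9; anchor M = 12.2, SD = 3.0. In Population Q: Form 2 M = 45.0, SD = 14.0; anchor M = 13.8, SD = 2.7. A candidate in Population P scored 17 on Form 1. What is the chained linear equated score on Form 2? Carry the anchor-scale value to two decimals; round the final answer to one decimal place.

Form 1 → anchor (Population P): v = (3.0/10.9)(17 − 36.7) + 12.2 = 6.78
anchor → Form 2 (Population Q): y = (14.0/2.7)(6.78 − 13.8) + 45.0 = 8.6

8.6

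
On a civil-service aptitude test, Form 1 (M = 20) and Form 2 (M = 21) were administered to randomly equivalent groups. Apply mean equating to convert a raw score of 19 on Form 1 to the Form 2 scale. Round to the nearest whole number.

Mean equating: y = x + (M_Y − M_X) = 19 + (21 − 20) = 20

20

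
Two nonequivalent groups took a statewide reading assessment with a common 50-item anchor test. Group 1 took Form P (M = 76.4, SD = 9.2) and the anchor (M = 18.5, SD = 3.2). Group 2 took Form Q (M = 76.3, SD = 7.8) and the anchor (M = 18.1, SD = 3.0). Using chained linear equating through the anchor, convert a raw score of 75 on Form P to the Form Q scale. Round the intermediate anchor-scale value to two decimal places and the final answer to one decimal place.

76.1

Form P → anchor (Group 1): v = (3.2/9.2)(75 − 76.4) + 18.5 = 18.01
anchor → Form Q (Group 2): y = (7.8/3.0)(18.01 − 18.1) + 76.3 = 76.1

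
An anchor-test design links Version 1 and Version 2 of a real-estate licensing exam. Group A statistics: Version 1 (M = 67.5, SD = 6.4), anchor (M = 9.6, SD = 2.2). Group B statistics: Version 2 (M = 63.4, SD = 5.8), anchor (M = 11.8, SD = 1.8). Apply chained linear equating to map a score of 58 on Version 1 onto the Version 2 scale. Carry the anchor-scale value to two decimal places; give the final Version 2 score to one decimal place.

Version 1 → anchor (Group A): v = (2.2/6.4)(58 − 67.5) + 9.6 = 6.33
anchor → Version 2 (Group B): y = (5.8/1.8)(6.33 − 11.8) + 63.4 = 45.8

45.8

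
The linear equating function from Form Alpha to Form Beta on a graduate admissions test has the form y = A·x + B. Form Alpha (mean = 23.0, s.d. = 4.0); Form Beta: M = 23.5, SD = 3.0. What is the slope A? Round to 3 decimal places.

0.750

A = SD_Y / SD_X = 3.0 / 4.0 = 0.750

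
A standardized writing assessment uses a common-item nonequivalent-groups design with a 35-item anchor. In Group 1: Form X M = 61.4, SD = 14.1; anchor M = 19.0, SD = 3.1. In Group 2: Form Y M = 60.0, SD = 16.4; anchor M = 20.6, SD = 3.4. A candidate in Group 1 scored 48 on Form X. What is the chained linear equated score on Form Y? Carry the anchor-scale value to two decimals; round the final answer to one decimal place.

Form X → anchor (Group 1): v = (3.1/14.1)(48 − 61.4) + 19.0 = 16.05
anchor → Form Y (Group 2): y = (16.4/3.4)(16.05 − 20.6) + 60.0 = 38.1

38.1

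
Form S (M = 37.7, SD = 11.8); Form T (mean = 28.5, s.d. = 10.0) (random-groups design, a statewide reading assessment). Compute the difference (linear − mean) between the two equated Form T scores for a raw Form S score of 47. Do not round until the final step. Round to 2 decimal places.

-1.42

Mean-equated: 47 + (28.5 − 37.7) = 37.80
Linear-equated: (10.0/11.8)(47 − 37.7) + 28.5 = 36.381
Difference = 36.381 − 37.80 = -1.42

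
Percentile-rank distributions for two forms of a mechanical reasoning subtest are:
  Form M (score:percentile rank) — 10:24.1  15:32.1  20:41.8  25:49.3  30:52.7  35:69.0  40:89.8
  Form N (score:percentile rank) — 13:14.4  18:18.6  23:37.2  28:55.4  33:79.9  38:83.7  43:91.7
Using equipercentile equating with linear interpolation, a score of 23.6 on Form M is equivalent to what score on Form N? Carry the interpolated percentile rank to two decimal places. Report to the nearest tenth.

PR of 23.6 on Form M: 41.8 + (23.6 − 20)/(25 − 20) × (49.3 − 41.8) = 47.20
On Form N, PR 47.20 falls between score 23 (PR 37.2) and 28 (PR 55.4).
Interpolate: 23 + (47.20 − 37.2)/(55.4 − 37.2) × (28 − 23) = 25.7

25.7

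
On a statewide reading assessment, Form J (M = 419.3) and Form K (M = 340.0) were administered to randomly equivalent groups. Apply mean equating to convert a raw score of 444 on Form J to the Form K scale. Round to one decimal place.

Mean equating: y = x + (M_Y − M_X) = 444 + (340.0 − 419.3) = 364.7

364.7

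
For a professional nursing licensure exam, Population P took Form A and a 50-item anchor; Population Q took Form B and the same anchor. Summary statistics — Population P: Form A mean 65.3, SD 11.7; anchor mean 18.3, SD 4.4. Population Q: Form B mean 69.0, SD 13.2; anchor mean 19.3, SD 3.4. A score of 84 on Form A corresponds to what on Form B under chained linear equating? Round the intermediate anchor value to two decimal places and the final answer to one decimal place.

Form A → anchor (Population P): v = (4.4/11.7)(84 − 65.3) + 18.3 = 25.33
anchor → Form B (Population Q): y = (13.2/3.4)(25.33 − 19.3) + 69.0 = 92.4

92.4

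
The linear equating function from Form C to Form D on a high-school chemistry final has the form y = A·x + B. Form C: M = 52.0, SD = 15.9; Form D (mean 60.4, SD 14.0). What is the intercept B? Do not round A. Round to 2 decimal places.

14.61

A = SD_Y / SD_X = 14.0 / 15.9 = 0.880503
B = M_Y − A·M_X = 60.4 − 0.880503 × 52.0 = 14.61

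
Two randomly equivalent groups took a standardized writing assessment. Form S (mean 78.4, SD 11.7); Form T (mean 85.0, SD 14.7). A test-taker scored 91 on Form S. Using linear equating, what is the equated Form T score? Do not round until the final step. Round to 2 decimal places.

100.83

Linear equating: y = (SD_Y/SD_X)(x − M_X) + M_Y
y = (14.7/11.7)(91 − 78.4) + 85.0
y = 1.256410 × 12.6 + 85.0 = 15.8308 + 85.0 = 100.83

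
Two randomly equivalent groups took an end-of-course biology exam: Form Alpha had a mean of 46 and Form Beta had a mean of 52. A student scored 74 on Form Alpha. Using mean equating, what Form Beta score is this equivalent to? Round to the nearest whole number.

Mean equating: y = x + (M_Y − M_X) = 74 + (52 − 46) = 80

80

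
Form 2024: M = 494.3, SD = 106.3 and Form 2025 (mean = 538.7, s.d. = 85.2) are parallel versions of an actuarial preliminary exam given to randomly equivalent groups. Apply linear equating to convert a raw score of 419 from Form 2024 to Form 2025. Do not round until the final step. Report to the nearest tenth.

478.3

Linear equating: y = (SD_Y/SD_X)(x − M_X) + M_Y
y = (85.2/106.3)(419 − 494.3) + 538.7
y = 0.801505 × -75.3 + 538.7 = -60.3533 + 538.7 = 478.3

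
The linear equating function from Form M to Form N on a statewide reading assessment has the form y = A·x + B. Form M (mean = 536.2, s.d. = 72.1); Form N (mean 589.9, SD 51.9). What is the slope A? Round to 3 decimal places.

0.720

A = SD_Y / SD_X = 51.9 / 72.1 = 0.720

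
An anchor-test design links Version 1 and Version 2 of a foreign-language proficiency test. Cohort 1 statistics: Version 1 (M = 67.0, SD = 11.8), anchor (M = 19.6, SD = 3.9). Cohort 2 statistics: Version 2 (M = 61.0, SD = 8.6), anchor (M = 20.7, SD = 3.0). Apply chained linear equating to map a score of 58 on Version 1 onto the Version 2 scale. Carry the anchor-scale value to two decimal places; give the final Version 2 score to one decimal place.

Version 1 → anchor (Cohort 1): v = (3.9/11.8)(58 − 67.0) + 19.6 = 16.63
anchor → Version 2 (Cohort 2): y = (8.6/3.0)(16.63 − 20.7) + 61.0 = 49.3

49.3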